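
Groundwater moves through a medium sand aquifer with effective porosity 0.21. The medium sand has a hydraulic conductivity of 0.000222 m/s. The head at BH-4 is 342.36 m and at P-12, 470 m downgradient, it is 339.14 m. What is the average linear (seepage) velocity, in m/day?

0.626

Convert K: 0.000222 m/s × 86400 = 19.18 m/day.
Hydraulic gradient i = (342.36 − 339.14) / 470 = 3.22 / 470 = 0.006851.
Darcy flux q = K · i = 19.18 × 0.006851 = 0.1314 m/day.
Seepage velocity v = q / n_e = 0.1314 / 0.21 = 0.6258 m/day.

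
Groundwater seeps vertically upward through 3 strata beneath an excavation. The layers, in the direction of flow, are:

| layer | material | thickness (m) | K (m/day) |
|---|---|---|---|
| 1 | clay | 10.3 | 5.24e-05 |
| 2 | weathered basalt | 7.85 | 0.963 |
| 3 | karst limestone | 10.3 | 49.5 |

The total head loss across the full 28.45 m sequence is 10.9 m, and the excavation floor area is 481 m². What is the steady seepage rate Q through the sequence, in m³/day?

Flow is perpendicular to layering, so the layers act in series and the equivalent K is the thickness-weighted harmonic mean.
Total thickness L = 10.3 + 7.85 + 10.3 = 28.45 m.
Σ(b_i/K_i) = 10.3/5.24e-05 + 7.85/0.963 + 10.3/49.5 = 1.966e+05 d.
K_eq = L / Σ(b_i/K_i) = 28.45 / 1.966e+05 = 0.0001447 m/day.
Q = K_eq · A · (Δh/L) = 0.0001447 × 481 × (10.9/28.45) = 0.02667 m³/day.

0.0267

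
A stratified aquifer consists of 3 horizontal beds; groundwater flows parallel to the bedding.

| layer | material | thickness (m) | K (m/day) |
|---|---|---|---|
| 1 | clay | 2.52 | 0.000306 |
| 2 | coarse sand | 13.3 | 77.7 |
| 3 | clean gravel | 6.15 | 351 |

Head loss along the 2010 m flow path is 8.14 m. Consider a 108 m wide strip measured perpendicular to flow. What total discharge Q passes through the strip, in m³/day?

1400

Flow is parallel to layering, so each bed carries its own Darcy discharge and the transmissivities add.
Σ(K_i·b_i) = 0.000306×2.52 + 77.7×13.3 + 351×6.15 = 3192 m²/day.
Hydraulic gradient i = Δh / L = 8.14 / 2010 = 0.004050.
Q = Σ(K_i·b_i) · W · i = 3192 × 108 × 0.004050 = 1396 m³/day.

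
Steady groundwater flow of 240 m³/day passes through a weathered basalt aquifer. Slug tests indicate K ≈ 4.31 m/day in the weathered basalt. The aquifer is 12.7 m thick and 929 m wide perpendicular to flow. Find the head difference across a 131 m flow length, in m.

Cross-sectional area A = 929 × 12.7 = 11798 m².
From Q = K·A·i, i = Q / (K·A) = 240 / (4.310 × 11798) = 0.004720.
Head loss Δh = i · L = 0.004720 × 131 = 0.6183 m.

0.618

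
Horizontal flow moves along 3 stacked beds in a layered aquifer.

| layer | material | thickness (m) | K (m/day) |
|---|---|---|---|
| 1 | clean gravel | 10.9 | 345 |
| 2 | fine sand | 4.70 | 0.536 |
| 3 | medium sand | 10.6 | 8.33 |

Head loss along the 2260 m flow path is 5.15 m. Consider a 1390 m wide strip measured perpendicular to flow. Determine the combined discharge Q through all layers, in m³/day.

12200

Flow is parallel to layering, so each bed carries its own Darcy discharge and the transmissivities add.
Σ(K_i·b_i) = 345×10.9 + 0.536×4.70 + 8.33×10.6 = 3851 m²/day.
Hydraulic gradient i = Δh / L = 5.15 / 2260 = 0.002279.
Q = Σ(K_i·b_i) · W · i = 3851 × 1390 × 0.002279 = 12199 m³/day.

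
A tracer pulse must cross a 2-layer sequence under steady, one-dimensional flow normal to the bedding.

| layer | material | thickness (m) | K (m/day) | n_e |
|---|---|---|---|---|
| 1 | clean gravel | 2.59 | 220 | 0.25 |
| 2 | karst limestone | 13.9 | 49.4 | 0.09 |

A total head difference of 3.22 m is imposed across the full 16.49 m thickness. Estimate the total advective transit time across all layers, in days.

0.173

With flow normal to the layers, continuity requires the same specific discharge q through every layer.
Σ(b_i/K_i) = 2.59/220 + 13.9/49.4 = 0.2931 d.
q = Δh / Σ(b_i/K_i) = 3.22 / 0.2931 = 10.98 m/day.
In each layer the seepage velocity is v_i = q/n_i, so the layer transit time is t_i = b_i·n_i / q:
  layer 1 (clean gravel): t_1 = 2.59 × 0.25 / 10.98 = 0.05895 d
  layer 2 (karst limestone): t_2 = 13.9 × 0.09 / 10.98 = 0.1139 d
Total t = Σ t_i = 0.1728 days.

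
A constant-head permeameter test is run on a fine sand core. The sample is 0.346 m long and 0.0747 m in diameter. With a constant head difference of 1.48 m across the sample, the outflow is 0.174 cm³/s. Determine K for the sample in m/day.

0.802

Cross-sectional area A = π·(d/2)² = π × (0.0747/2)² = 0.004383 m².
Convert discharge: 0.174 cm³/s = 1.740e-07 m³/s.
Darcy's law rearranged: K = Q·L / (A·Δh) = 1.740e-07 × 0.346 / (0.004383 × 1.48) = 9.282e-06 m/s = 0.8019 m/day.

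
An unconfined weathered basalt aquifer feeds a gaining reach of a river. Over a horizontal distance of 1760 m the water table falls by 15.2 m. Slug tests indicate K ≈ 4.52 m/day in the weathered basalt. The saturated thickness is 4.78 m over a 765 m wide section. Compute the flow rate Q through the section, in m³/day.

143

Cross-sectional area A = 765 × 4.78 = 3657 m².
Hydraulic gradient i = Δh / L = 15.2 / 1760 = 0.008636.
Darcy's law: Q = K · A · i = 4.520 × 3657 × 0.008636 = 142.7 m³/day.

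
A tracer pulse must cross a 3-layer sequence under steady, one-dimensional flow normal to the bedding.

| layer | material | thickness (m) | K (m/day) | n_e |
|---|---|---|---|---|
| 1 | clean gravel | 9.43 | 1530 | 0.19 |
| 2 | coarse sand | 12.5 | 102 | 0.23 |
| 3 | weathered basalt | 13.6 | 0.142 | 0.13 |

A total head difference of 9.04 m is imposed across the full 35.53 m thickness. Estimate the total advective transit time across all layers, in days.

68.3

With flow normal to the layers, continuity requires the same specific discharge q through every layer.
Σ(b_i/K_i) = 9.43/1530 + 12.5/102 + 13.6/0.142 = 95.90 d.
q = Δh / Σ(b_i/K_i) = 9.04 / 95.90 = 0.09426 m/day.
In each layer the seepage velocity is v_i = q/n_i, so the layer transit time is t_i = b_i·n_i / q:
  layer 1 (clean gravel): t_1 = 9.43 × 0.19 / 0.09426 = 19.01 d
  layer 2 (coarse sand): t_2 = 12.5 × 0.23 / 0.09426 = 30.50 d
  layer 3 (weathered basalt): t_3 = 13.6 × 0.13 / 0.09426 = 18.76 d
Total t = Σ t_i = 68.26 days.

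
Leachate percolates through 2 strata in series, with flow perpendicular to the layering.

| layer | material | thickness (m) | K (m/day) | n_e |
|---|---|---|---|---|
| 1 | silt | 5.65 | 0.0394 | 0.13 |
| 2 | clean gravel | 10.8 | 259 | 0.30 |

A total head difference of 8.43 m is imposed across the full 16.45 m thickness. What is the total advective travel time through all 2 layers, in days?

67.6

With flow normal to the layers, continuity requires the same specific discharge q through every layer.
Σ(b_i/K_i) = 5.65/0.0394 + 10.8/259 = 143.4 d.
q = Δh / Σ(b_i/K_i) = 8.43 / 143.4 = 0.05877 m/day.
In each layer the seepage velocity is v_i = q/n_i, so the layer transit time is t_i = b_i·n_i / q:
  layer 1 (silt): t_1 = 5.65 × 0.13 / 0.05877 = 12.50 d
  layer 2 (clean gravel): t_2 = 10.8 × 0.30 / 0.05877 = 55.13 d
Total t = Σ t_i = 67.63 days.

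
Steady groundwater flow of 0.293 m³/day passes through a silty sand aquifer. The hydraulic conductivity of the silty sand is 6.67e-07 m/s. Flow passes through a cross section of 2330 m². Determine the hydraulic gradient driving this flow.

0.00218

Convert K: 6.67e-07 m/s × 86400 = 0.05763 m/day.
From Q = K·A·i, i = Q / (K·A) = 0.293 / (0.05763 × 2330) = 0.002182.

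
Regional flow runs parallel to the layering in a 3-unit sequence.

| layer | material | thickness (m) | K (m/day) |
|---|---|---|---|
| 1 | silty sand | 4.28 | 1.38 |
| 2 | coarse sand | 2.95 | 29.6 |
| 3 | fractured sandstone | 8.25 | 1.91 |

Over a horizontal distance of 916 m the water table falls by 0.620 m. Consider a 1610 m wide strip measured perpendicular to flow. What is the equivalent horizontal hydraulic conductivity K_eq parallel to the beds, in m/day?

Flow is parallel to layering, so each bed carries its own Darcy discharge and the transmissivities add.
Σ(K_i·b_i) = 1.38×4.28 + 29.6×2.95 + 1.91×8.25 = 109.0 m²/day.
Total thickness b = 15.48 m, so K_eq = Σ(K_i·b_i)/b = 7.040 m/day.

7.04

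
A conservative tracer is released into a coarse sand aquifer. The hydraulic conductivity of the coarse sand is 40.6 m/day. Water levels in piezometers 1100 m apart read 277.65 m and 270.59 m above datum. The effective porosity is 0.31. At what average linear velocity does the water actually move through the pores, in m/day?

Hydraulic gradient i = (277.65 − 270.59) / 1100 = 7.06 / 1100 = 0.006418.
Darcy flux q = K · i = 40.60 × 0.006418 = 0.2606 m/day.
Seepage velocity v = q / n_e = 0.2606 / 0.31 = 0.8406 m/day.

0.841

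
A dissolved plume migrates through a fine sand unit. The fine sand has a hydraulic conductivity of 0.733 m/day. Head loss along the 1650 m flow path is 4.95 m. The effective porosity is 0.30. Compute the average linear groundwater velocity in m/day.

0.00733

Hydraulic gradient i = Δh / L = 4.95 / 1650 = 0.003000.
Darcy flux q = K · i = 0.7330 × 0.003000 = 0.002199 m/day.
Seepage velocity v = q / n_e = 0.002199 / 0.30 = 0.007330 m/day.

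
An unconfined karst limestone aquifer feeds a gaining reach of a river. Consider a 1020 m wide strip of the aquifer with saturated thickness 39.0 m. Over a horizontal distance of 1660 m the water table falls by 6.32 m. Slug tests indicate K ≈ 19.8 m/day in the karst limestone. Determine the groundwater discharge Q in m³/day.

Cross-sectional area A = 1020 × 39.0 = 39780 m².
Hydraulic gradient i = Δh / L = 6.32 / 1660 = 0.003807.
Darcy's law: Q = K · A · i = 19.80 × 39780 × 0.003807 = 2999 m³/day.

3000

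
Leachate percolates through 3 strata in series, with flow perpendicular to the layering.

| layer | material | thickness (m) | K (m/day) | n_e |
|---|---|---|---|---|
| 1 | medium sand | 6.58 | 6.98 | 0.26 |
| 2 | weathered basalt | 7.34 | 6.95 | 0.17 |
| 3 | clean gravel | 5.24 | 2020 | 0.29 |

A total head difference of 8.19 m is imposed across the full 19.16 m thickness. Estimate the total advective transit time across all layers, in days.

1.09

With flow normal to the layers, continuity requires the same specific discharge q through every layer.
Σ(b_i/K_i) = 6.58/6.98 + 7.34/6.95 + 5.24/2020 = 2.001 d.
q = Δh / Σ(b_i/K_i) = 8.19 / 2.001 = 4.092 m/day.
In each layer the seepage velocity is v_i = q/n_i, so the layer transit time is t_i = b_i·n_i / q:
  layer 1 (medium sand): t_1 = 6.58 × 0.26 / 4.092 = 0.4181 d
  layer 2 (weathered basalt): t_2 = 7.34 × 0.17 / 4.092 = 0.3049 d
  layer 3 (clean gravel): t_3 = 5.24 × 0.29 / 4.092 = 0.3713 d
Total t = Σ t_i = 1.094 days.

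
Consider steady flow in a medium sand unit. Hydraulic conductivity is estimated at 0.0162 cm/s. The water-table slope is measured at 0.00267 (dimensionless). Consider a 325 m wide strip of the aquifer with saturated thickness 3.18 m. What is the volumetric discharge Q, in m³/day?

Convert K: 0.0162 cm/s × 864 = 14.00 m/day.
Cross-sectional area A = 325 × 3.18 = 1034 m².
Hydraulic gradient i = 0.00267.
Darcy's law: Q = K · A · i = 14.00 × 1034 × 0.002670 = 38.62 m³/day.

38.6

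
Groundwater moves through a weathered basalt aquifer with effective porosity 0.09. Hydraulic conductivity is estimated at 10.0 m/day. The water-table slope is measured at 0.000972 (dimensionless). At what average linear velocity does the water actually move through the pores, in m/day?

Hydraulic gradient i = 0.000972.
Darcy flux q = K · i = 10.00 × 0.0009720 = 0.009720 m/day.
Seepage velocity v = q / n_e = 0.009720 / 0.09 = 0.1080 m/day.

0.108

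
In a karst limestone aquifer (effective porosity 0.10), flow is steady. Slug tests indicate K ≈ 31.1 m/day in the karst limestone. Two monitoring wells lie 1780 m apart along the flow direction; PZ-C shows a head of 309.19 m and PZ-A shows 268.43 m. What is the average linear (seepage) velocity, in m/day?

Hydraulic gradient i = (309.19 − 268.43) / 1780 = 40.76 / 1780 = 0.02290.
Darcy flux q = K · i = 31.10 × 0.02290 = 0.7122 m/day.
Seepage velocity v = q / n_e = 0.7122 / 0.10 = 7.122 m/day.

7.12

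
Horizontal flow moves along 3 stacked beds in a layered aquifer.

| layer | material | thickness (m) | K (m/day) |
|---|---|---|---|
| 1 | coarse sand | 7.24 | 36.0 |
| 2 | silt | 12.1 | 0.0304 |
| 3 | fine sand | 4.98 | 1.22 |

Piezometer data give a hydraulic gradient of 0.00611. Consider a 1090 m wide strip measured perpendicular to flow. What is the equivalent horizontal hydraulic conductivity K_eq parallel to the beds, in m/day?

11.0

Flow is parallel to layering, so each bed carries its own Darcy discharge and the transmissivities add.
Σ(K_i·b_i) = 36.0×7.24 + 0.0304×12.1 + 1.22×4.98 = 267.1 m²/day.
Total thickness b = 24.32 m, so K_eq = Σ(K_i·b_i)/b = 10.98 m/day.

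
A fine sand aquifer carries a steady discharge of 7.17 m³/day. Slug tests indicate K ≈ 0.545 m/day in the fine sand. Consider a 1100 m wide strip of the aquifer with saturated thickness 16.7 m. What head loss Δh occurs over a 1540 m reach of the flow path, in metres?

1.10

Cross-sectional area A = 1100 × 16.7 = 18370 m².
From Q = K·A·i, i = Q / (K·A) = 7.17 / (0.5450 × 18370) = 0.0007162.
Head loss Δh = i · L = 0.0007162 × 1540 = 1.103 m.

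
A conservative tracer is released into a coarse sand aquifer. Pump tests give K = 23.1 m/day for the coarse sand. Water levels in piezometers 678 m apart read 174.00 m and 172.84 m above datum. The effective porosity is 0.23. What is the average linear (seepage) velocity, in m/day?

Hydraulic gradient i = (174.00 − 172.84) / 678 = 1.16 / 678 = 0.001711.
Darcy flux q = K · i = 23.10 × 0.001711 = 0.03952 m/day.
Seepage velocity v = q / n_e = 0.03952 / 0.23 = 0.1718 m/day.

0.172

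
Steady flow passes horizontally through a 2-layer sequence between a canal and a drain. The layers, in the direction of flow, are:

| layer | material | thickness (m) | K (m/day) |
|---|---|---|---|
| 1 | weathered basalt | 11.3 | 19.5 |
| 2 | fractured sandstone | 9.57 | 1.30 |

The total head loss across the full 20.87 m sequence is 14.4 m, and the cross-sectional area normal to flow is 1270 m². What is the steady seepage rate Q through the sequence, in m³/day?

Flow is perpendicular to layering, so the layers act in series and the equivalent K is the thickness-weighted harmonic mean.
Total thickness L = 11.3 + 9.57 = 20.87 m.
Σ(b_i/K_i) = 11.3/19.5 + 9.57/1.30 = 7.941 d.
K_eq = L / Σ(b_i/K_i) = 20.87 / 7.941 = 2.628 m/day.
Q = K_eq · A · (Δh/L) = 2.628 × 1270 × (14.4/20.87) = 2303 m³/day.

2300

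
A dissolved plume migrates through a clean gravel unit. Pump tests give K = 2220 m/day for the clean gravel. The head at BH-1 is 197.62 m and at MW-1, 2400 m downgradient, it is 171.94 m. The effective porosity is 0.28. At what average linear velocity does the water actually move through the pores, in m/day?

Hydraulic gradient i = (197.62 − 171.94) / 2400 = 25.68 / 2400 = 0.01070.
Darcy flux q = K · i = 2220 × 0.01070 = 23.75 m/day.
Seepage velocity v = q / n_e = 23.75 / 0.28 = 84.84 m/day.

84.8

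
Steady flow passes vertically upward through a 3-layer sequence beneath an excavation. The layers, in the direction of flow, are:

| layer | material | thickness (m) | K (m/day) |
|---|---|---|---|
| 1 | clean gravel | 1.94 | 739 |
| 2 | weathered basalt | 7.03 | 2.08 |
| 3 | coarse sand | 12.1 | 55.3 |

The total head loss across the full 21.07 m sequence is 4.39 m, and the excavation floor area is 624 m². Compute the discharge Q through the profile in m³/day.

761

Flow is perpendicular to layering, so the layers act in series and the equivalent K is the thickness-weighted harmonic mean.
Total thickness L = 1.94 + 7.03 + 12.1 = 21.07 m.
Σ(b_i/K_i) = 1.94/739 + 7.03/2.08 + 12.1/55.3 = 3.601 d.
K_eq = L / Σ(b_i/K_i) = 21.07 / 3.601 = 5.851 m/day.
Q = K_eq · A · (Δh/L) = 5.851 × 624 × (4.39/21.07) = 760.7 m³/day.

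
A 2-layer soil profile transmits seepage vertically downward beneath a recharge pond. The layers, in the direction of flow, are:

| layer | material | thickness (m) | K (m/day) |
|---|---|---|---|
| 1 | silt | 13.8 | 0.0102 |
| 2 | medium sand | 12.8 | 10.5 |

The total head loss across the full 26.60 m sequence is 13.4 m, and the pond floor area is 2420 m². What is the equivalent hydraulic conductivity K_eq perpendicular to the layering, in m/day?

Flow is perpendicular to layering, so the layers act in series and the equivalent K is the thickness-weighted harmonic mean.
Total thickness L = 13.8 + 12.8 = 26.60 m.
Σ(b_i/K_i) = 13.8/0.0102 + 12.8/10.5 = 1354 d.
K_eq = L / Σ(b_i/K_i) = 26.60 / 1354 = 0.01964 m/day.

0.0196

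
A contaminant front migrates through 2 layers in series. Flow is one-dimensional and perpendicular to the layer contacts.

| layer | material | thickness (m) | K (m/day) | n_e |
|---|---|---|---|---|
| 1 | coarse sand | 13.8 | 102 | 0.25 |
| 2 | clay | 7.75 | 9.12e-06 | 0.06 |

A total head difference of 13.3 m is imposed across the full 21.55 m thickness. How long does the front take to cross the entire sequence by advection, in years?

685

With flow normal to the layers, continuity requires the same specific discharge q through every layer.
Σ(b_i/K_i) = 13.8/102 + 7.75/9.12e-06 = 8.498e+05 d.
q = Δh / Σ(b_i/K_i) = 13.3 / 8.498e+05 = 1.565e-05 m/day.
In each layer the seepage velocity is v_i = q/n_i, so the layer transit time is t_i = b_i·n_i / q:
  layer 1 (coarse sand): t_1 = 13.8 × 0.25 / 1.565e-05 = 2.204e+05 d
  layer 2 (clay): t_2 = 7.75 × 0.06 / 1.565e-05 = 29710 d
Total t = Σ t_i = 2.501e+05 days = 684.9 years.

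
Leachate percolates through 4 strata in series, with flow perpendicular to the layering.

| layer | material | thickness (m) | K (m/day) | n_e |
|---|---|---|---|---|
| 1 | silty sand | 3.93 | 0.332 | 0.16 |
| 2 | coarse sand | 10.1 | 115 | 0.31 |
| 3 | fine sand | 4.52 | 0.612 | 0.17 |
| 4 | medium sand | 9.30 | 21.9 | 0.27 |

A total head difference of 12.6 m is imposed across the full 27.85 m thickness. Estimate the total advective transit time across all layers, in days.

With flow normal to the layers, continuity requires the same specific discharge q through every layer.
Σ(b_i/K_i) = 3.93/0.332 + 10.1/115 + 4.52/0.612 + 9.30/21.9 = 19.74 d.
q = Δh / Σ(b_i/K_i) = 12.6 / 19.74 = 0.6384 m/day.
In each layer the seepage velocity is v_i = q/n_i, so the layer transit time is t_i = b_i·n_i / q:
  layer 1 (silty sand): t_1 = 3.93 × 0.16 / 0.6384 = 0.9849 d
  layer 2 (coarse sand): t_2 = 10.1 × 0.31 / 0.6384 = 4.904 d
  layer 3 (fine sand): t_3 = 4.52 × 0.17 / 0.6384 = 1.204 d
  layer 4 (medium sand): t_4 = 9.30 × 0.27 / 0.6384 = 3.933 d
Total t = Σ t_i = 11.03 days.

11.0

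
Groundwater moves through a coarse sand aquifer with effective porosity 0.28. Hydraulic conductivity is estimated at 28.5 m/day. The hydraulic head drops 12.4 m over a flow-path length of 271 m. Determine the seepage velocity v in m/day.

4.66

Hydraulic gradient i = Δh / L = 12.4 / 271 = 0.04576.
Darcy flux q = K · i = 28.50 × 0.04576 = 1.304 m/day.
Seepage velocity v = q / n_e = 1.304 / 0.28 = 4.657 m/day.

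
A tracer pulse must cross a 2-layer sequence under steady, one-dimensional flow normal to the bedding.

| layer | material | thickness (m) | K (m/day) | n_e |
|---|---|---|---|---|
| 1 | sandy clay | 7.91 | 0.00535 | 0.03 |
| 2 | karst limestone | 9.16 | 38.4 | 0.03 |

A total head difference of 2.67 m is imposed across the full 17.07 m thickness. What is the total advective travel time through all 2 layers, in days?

284

With flow normal to the layers, continuity requires the same specific discharge q through every layer.
Σ(b_i/K_i) = 7.91/0.00535 + 9.16/38.4 = 1479 d.
q = Δh / Σ(b_i/K_i) = 2.67 / 1479 = 0.001806 m/day.
In each layer the seepage velocity is v_i = q/n_i, so the layer transit time is t_i = b_i·n_i / q:
  layer 1 (sandy clay): t_1 = 7.91 × 0.03 / 0.001806 = 131.4 d
  layer 2 (karst limestone): t_2 = 9.16 × 0.03 / 0.001806 = 152.2 d
Total t = Σ t_i = 283.6 days.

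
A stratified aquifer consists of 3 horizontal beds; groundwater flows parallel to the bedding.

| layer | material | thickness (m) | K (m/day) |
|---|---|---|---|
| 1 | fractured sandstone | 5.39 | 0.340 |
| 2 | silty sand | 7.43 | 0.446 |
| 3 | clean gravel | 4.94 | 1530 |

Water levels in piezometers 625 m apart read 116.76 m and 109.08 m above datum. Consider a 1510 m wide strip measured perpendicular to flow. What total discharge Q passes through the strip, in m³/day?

Flow is parallel to layering, so each bed carries its own Darcy discharge and the transmissivities add.
Σ(K_i·b_i) = 0.340×5.39 + 0.446×7.43 + 1530×4.94 = 7563 m²/day.
Hydraulic gradient i = (116.76 − 109.08) / 625 = 7.68 / 625 = 0.01229.
Q = Σ(K_i·b_i) · W · i = 7563 × 1510 × 0.01229 = 1.403e+05 m³/day.

140000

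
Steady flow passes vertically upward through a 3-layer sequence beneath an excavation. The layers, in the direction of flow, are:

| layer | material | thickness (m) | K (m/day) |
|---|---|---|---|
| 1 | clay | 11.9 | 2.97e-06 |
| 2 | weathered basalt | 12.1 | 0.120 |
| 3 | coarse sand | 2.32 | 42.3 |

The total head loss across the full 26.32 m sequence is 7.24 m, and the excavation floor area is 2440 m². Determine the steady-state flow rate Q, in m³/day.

0.00441

Flow is perpendicular to layering, so the layers act in series and the equivalent K is the thickness-weighted harmonic mean.
Total thickness L = 11.9 + 12.1 + 2.32 = 26.32 m.
Σ(b_i/K_i) = 11.9/2.97e-06 + 12.1/0.120 + 2.32/42.3 = 4.007e+06 d.
K_eq = L / Σ(b_i/K_i) = 26.32 / 4.007e+06 = 6.569e-06 m/day.
Q = K_eq · A · (Δh/L) = 6.569e-06 × 2440 × (7.24/26.32) = 0.004409 m³/day.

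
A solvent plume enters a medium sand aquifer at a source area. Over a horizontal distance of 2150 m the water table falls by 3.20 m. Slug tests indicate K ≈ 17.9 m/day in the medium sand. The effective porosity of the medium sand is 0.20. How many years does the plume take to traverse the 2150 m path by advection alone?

Hydraulic gradient i = Δh / L = 3.20 / 2150 = 0.001488.
Darcy flux q = K · i = 17.90 × 0.001488 = 0.02664 m/day.
Seepage velocity v = q / n_e = 0.02664 / 0.20 = 0.1332 m/day.
Travel time t = L / v = 2150 / 0.1332 = 16140 days = 44.19 years.

44.2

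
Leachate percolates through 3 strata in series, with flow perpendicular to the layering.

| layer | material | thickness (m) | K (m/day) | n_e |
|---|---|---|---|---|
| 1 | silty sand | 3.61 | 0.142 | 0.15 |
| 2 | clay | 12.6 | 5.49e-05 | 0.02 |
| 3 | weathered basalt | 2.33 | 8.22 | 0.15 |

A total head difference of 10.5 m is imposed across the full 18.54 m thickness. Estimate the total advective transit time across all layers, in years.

68.4

With flow normal to the layers, continuity requires the same specific discharge q through every layer.
Σ(b_i/K_i) = 3.61/0.142 + 12.6/5.49e-05 + 2.33/8.22 = 2.295e+05 d.
q = Δh / Σ(b_i/K_i) = 10.5 / 2.295e+05 = 4.574e-05 m/day.
In each layer the seepage velocity is v_i = q/n_i, so the layer transit time is t_i = b_i·n_i / q:
  layer 1 (silty sand): t_1 = 3.61 × 0.15 / 4.574e-05 = 11837 d
  layer 2 (clay): t_2 = 12.6 × 0.02 / 4.574e-05 = 5509 d
  layer 3 (weathered basalt): t_3 = 2.33 × 0.15 / 4.574e-05 = 7640 d
Total t = Σ t_i = 24986 days = 68.41 years.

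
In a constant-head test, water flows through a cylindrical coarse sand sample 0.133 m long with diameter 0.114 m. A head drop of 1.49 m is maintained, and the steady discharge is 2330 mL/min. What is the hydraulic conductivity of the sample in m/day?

Cross-sectional area A = π·(d/2)² = π × (0.114/2)² = 0.01021 m².
Convert discharge: 2330 mL/min = 3.883e-05 m³/s.
Darcy's law rearranged: K = Q·L / (A·Δh) = 3.883e-05 × 0.133 / (0.01021 × 1.49) = 0.0003396 m/s = 29.34 m/day.

29.3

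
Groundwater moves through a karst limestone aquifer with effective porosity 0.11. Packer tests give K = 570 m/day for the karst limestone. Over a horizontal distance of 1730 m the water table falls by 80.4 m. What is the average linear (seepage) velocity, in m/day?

241

Hydraulic gradient i = Δh / L = 80.4 / 1730 = 0.04647.
Darcy flux q = K · i = 570.0 × 0.04647 = 26.49 m/day.
Seepage velocity v = q / n_e = 26.49 / 0.11 = 240.8 m/day.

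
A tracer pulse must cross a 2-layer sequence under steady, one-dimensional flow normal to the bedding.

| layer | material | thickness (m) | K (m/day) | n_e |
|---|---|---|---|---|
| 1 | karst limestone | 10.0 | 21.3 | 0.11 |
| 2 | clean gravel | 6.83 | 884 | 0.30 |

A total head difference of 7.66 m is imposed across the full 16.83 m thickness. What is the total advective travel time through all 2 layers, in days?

0.196

With flow normal to the layers, continuity requires the same specific discharge q through every layer.
Σ(b_i/K_i) = 10.0/21.3 + 6.83/884 = 0.4772 d.
q = Δh / Σ(b_i/K_i) = 7.66 / 0.4772 = 16.05 m/day.
In each layer the seepage velocity is v_i = q/n_i, so the layer transit time is t_i = b_i·n_i / q:
  layer 1 (karst limestone): t_1 = 10.0 × 0.11 / 16.05 = 0.06853 d
  layer 2 (clean gravel): t_2 = 6.83 × 0.30 / 16.05 = 0.1277 d
Total t = Σ t_i = 0.1962 days.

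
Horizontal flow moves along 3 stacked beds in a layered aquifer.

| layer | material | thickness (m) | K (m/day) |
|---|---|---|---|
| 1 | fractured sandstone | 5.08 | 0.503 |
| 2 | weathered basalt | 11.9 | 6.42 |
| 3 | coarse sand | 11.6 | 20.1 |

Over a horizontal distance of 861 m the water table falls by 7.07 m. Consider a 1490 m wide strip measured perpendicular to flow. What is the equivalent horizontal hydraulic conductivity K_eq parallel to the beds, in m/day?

10.9

Flow is parallel to layering, so each bed carries its own Darcy discharge and the transmissivities add.
Σ(K_i·b_i) = 0.503×5.08 + 6.42×11.9 + 20.1×11.6 = 312.1 m²/day.
Total thickness b = 28.58 m, so K_eq = Σ(K_i·b_i)/b = 10.92 m/day.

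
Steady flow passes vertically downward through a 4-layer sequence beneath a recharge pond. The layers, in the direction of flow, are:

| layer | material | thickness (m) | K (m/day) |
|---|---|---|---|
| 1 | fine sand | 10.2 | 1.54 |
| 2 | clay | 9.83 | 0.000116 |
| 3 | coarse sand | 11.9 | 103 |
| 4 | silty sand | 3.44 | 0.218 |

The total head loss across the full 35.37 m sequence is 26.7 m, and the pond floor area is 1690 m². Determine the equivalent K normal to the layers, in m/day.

0.000417

Flow is perpendicular to layering, so the layers act in series and the equivalent K is the thickness-weighted harmonic mean.
Total thickness L = 10.2 + 9.83 + 11.9 + 3.44 = 35.37 m.
Σ(b_i/K_i) = 10.2/1.54 + 9.83/0.000116 + 11.9/103 + 3.44/0.218 = 84764 d.
K_eq = L / Σ(b_i/K_i) = 35.37 / 84764 = 0.0004173 m/day.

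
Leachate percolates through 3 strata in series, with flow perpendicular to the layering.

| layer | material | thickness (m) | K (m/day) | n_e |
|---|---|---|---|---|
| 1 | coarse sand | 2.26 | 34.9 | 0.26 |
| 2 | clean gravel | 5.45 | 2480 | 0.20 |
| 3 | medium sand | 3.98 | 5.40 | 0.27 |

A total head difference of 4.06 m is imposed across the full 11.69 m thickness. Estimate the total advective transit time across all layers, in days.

With flow normal to the layers, continuity requires the same specific discharge q through every layer.
Σ(b_i/K_i) = 2.26/34.9 + 5.45/2480 + 3.98/5.40 = 0.8040 d.
q = Δh / Σ(b_i/K_i) = 4.06 / 0.8040 = 5.050 m/day.
In each layer the seepage velocity is v_i = q/n_i, so the layer transit time is t_i = b_i·n_i / q:
  layer 1 (coarse sand): t_1 = 2.26 × 0.26 / 5.050 = 0.1164 d
  layer 2 (clean gravel): t_2 = 5.45 × 0.20 / 5.050 = 0.2158 d
  layer 3 (medium sand): t_3 = 3.98 × 0.27 / 5.050 = 0.2128 d
Total t = Σ t_i = 0.5450 days.

0.545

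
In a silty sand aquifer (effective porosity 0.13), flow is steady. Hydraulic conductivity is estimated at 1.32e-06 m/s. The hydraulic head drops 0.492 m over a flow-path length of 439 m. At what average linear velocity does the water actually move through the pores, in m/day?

0.000983

Convert K: 1.32e-06 m/s × 86400 = 0.1140 m/day.
Hydraulic gradient i = Δh / L = 0.492 / 439 = 0.001121.
Darcy flux q = K · i = 0.1140 × 0.001121 = 0.0001278 m/day.
Seepage velocity v = q / n_e = 0.0001278 / 0.13 = 0.0009832 m/day.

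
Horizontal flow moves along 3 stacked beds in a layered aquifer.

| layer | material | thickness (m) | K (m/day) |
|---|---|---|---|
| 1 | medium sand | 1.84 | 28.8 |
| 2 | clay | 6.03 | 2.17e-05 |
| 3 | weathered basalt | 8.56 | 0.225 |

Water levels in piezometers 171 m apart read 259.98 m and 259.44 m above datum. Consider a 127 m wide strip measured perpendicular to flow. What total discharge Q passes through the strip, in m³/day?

22.0

Flow is parallel to layering, so each bed carries its own Darcy discharge and the transmissivities add.
Σ(K_i·b_i) = 28.8×1.84 + 2.17e-05×6.03 + 0.225×8.56 = 54.92 m²/day.
Hydraulic gradient i = (259.98 − 259.44) / 171 = 0.54 / 171 = 0.003158.
Q = Σ(K_i·b_i) · W · i = 54.92 × 127 × 0.003158 = 22.03 m³/day.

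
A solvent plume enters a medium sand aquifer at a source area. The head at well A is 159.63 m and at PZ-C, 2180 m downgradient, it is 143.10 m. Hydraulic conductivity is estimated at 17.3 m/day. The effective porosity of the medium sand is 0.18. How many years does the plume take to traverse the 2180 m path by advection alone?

8.19

Hydraulic gradient i = (159.63 − 143.10) / 2180 = 16.53 / 2180 = 0.007583.
Darcy flux q = K · i = 17.30 × 0.007583 = 0.1312 m/day.
Seepage velocity v = q / n_e = 0.1312 / 0.18 = 0.7288 m/day.
Travel time t = L / v = 2180 / 0.7288 = 2991 days = 8.190 years.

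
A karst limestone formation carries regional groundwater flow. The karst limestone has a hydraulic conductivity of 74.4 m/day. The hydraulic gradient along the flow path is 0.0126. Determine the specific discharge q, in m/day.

Hydraulic gradient i = 0.0126.
Specific discharge q = K · i = 74.40 × 0.01260 = 0.9374 m/day.

0.937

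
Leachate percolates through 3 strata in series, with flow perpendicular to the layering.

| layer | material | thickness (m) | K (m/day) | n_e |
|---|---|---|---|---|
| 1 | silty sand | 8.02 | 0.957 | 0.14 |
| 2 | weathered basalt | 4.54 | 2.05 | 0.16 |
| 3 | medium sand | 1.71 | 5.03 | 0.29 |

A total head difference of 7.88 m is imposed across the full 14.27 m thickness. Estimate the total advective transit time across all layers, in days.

With flow normal to the layers, continuity requires the same specific discharge q through every layer.
Σ(b_i/K_i) = 8.02/0.957 + 4.54/2.05 + 1.71/5.03 = 10.93 d.
q = Δh / Σ(b_i/K_i) = 7.88 / 10.93 = 0.7206 m/day.
In each layer the seepage velocity is v_i = q/n_i, so the layer transit time is t_i = b_i·n_i / q:
  layer 1 (silty sand): t_1 = 8.02 × 0.14 / 0.7206 = 1.558 d
  layer 2 (weathered basalt): t_2 = 4.54 × 0.16 / 0.7206 = 1.008 d
  layer 3 (medium sand): t_3 = 1.71 × 0.29 / 0.7206 = 0.6882 d
Total t = Σ t_i = 3.254 days.

3.25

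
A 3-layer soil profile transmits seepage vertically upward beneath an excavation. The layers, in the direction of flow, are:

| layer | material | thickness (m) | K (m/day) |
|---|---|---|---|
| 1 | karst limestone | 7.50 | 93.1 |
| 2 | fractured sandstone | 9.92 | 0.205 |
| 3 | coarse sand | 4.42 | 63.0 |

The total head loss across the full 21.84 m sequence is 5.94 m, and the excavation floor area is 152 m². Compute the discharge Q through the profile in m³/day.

18.6

Flow is perpendicular to layering, so the layers act in series and the equivalent K is the thickness-weighted harmonic mean.
Total thickness L = 7.50 + 9.92 + 4.42 = 21.84 m.
Σ(b_i/K_i) = 7.50/93.1 + 9.92/0.205 + 4.42/63.0 = 48.54 d.
K_eq = L / Σ(b_i/K_i) = 21.84 / 48.54 = 0.4499 m/day.
Q = K_eq · A · (Δh/L) = 0.4499 × 152 × (5.94/21.84) = 18.60 m³/day.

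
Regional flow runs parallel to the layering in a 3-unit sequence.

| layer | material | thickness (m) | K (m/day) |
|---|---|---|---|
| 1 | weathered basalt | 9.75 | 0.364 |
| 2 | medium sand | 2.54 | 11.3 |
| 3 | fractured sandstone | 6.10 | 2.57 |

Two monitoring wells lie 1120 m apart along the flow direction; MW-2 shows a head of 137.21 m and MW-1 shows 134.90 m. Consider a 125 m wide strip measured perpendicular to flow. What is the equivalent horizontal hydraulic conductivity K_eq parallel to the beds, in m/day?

2.61

Flow is parallel to layering, so each bed carries its own Darcy discharge and the transmissivities add.
Σ(K_i·b_i) = 0.364×9.75 + 11.3×2.54 + 2.57×6.10 = 47.93 m²/day.
Total thickness b = 18.39 m, so K_eq = Σ(K_i·b_i)/b = 2.606 m/day.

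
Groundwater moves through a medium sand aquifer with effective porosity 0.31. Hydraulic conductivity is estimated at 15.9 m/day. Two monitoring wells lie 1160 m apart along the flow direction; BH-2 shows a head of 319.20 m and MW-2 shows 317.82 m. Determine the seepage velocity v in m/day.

0.0610

Hydraulic gradient i = (319.20 − 317.82) / 1160 = 1.38 / 1160 = 0.001190.
Darcy flux q = K · i = 15.90 × 0.001190 = 0.01892 m/day.
Seepage velocity v = q / n_e = 0.01892 / 0.31 = 0.06102 m/day.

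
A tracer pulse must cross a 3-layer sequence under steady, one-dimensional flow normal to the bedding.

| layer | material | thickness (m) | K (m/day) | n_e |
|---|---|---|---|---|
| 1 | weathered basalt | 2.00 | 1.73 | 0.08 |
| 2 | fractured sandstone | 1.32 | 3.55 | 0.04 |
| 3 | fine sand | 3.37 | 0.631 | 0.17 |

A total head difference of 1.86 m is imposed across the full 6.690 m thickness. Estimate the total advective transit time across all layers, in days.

2.90

With flow normal to the layers, continuity requires the same specific discharge q through every layer.
Σ(b_i/K_i) = 2.00/1.73 + 1.32/3.55 + 3.37/0.631 = 6.869 d.
q = Δh / Σ(b_i/K_i) = 1.86 / 6.869 = 0.2708 m/day.
In each layer the seepage velocity is v_i = q/n_i, so the layer transit time is t_i = b_i·n_i / q:
  layer 1 (weathered basalt): t_1 = 2.00 × 0.08 / 0.2708 = 0.5908 d
  layer 2 (fractured sandstone): t_2 = 1.32 × 0.04 / 0.2708 = 0.1950 d
  layer 3 (fine sand): t_3 = 3.37 × 0.17 / 0.2708 = 2.116 d
Total t = Σ t_i = 2.901 days.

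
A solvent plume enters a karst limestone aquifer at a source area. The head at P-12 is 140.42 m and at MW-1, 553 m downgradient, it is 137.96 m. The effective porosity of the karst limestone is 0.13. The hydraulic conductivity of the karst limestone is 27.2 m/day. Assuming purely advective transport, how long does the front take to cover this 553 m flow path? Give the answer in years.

Hydraulic gradient i = (140.42 − 137.96) / 553 = 2.46 / 553 = 0.004448.
Darcy flux q = K · i = 27.20 × 0.004448 = 0.1210 m/day.
Seepage velocity v = q / n_e = 0.1210 / 0.13 = 0.9308 m/day.
Travel time t = L / v = 553 / 0.9308 = 594.1 days = 1.627 years.

1.63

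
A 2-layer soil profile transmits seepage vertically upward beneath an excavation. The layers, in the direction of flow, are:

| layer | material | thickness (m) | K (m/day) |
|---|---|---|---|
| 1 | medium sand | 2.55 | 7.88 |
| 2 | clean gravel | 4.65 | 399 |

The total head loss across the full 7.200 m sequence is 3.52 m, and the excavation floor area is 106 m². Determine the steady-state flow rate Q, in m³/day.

1110

Flow is perpendicular to layering, so the layers act in series and the equivalent K is the thickness-weighted harmonic mean.
Total thickness L = 2.55 + 4.65 = 7.200 m.
Σ(b_i/K_i) = 2.55/7.88 + 4.65/399 = 0.3353 d.
K_eq = L / Σ(b_i/K_i) = 7.200 / 0.3353 = 21.48 m/day.
Q = K_eq · A · (Δh/L) = 21.48 × 106 × (3.52/7.200) = 1113 m³/day.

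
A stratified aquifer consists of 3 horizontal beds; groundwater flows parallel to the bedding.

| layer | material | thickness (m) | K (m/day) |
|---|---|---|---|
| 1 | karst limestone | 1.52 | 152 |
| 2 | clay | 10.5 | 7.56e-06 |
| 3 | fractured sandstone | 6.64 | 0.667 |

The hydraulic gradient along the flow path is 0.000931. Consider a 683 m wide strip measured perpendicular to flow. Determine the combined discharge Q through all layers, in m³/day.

150

Flow is parallel to layering, so each bed carries its own Darcy discharge and the transmissivities add.
Σ(K_i·b_i) = 152×1.52 + 7.56e-06×10.5 + 0.667×6.64 = 235.5 m²/day.
Hydraulic gradient i = 0.000931.
Q = Σ(K_i·b_i) · W · i = 235.5 × 683 × 0.0009310 = 149.7 m³/day.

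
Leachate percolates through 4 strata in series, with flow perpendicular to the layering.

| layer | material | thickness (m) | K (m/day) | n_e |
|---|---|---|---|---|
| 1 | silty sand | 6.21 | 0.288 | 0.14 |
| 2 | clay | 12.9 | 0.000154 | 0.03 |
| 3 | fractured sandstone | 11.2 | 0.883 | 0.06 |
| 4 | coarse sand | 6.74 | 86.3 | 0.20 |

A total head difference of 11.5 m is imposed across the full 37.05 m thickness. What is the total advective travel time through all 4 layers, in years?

65.4

With flow normal to the layers, continuity requires the same specific discharge q through every layer.
Σ(b_i/K_i) = 6.21/0.288 + 12.9/0.000154 + 11.2/0.883 + 6.74/86.3 = 83801 d.
q = Δh / Σ(b_i/K_i) = 11.5 / 83801 = 0.0001372 m/day.
In each layer the seepage velocity is v_i = q/n_i, so the layer transit time is t_i = b_i·n_i / q:
  layer 1 (silty sand): t_1 = 6.21 × 0.14 / 0.0001372 = 6335 d
  layer 2 (clay): t_2 = 12.9 × 0.03 / 0.0001372 = 2820 d
  layer 3 (fractured sandstone): t_3 = 11.2 × 0.06 / 0.0001372 = 4897 d
  layer 4 (coarse sand): t_4 = 6.74 × 0.20 / 0.0001372 = 9823 d
Total t = Σ t_i = 23875 days = 65.37 years.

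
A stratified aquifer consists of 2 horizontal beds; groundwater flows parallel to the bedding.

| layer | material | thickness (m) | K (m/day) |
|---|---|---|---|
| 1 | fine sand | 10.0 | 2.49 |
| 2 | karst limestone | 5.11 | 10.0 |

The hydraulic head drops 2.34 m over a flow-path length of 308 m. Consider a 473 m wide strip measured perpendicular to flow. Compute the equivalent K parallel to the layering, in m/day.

Flow is parallel to layering, so each bed carries its own Darcy discharge and the transmissivities add.
Σ(K_i·b_i) = 2.49×10.0 + 10.0×5.11 = 76.00 m²/day.
Total thickness b = 15.11 m, so K_eq = Σ(K_i·b_i)/b = 5.030 m/day.

5.03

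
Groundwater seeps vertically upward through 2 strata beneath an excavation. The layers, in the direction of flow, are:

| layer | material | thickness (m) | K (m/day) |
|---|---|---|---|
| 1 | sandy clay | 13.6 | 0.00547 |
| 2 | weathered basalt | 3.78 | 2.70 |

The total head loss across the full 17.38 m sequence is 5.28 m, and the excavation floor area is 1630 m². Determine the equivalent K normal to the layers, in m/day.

0.00699

Flow is perpendicular to layering, so the layers act in series and the equivalent K is the thickness-weighted harmonic mean.
Total thickness L = 13.6 + 3.78 = 17.38 m.
Σ(b_i/K_i) = 13.6/0.00547 + 3.78/2.70 = 2488 d.
K_eq = L / Σ(b_i/K_i) = 17.38 / 2488 = 0.006986 m/day.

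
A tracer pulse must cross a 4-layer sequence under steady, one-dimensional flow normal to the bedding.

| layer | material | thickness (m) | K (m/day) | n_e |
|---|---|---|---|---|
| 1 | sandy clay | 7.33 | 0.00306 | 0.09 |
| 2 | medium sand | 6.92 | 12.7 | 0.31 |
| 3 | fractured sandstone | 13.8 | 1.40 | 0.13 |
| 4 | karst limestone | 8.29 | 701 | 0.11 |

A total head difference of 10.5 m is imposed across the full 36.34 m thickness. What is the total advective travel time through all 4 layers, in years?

3.46

With flow normal to the layers, continuity requires the same specific discharge q through every layer.
Σ(b_i/K_i) = 7.33/0.00306 + 6.92/12.7 + 13.8/1.40 + 8.29/701 = 2406 d.
q = Δh / Σ(b_i/K_i) = 10.5 / 2406 = 0.004364 m/day.
In each layer the seepage velocity is v_i = q/n_i, so the layer transit time is t_i = b_i·n_i / q:
  layer 1 (sandy clay): t_1 = 7.33 × 0.09 / 0.004364 = 151.2 d
  layer 2 (medium sand): t_2 = 6.92 × 0.31 / 0.004364 = 491.5 d
  layer 3 (fractured sandstone): t_3 = 13.8 × 0.13 / 0.004364 = 411.1 d
  layer 4 (karst limestone): t_4 = 8.29 × 0.11 / 0.004364 = 208.9 d
Total t = Σ t_i = 1263 days = 3.457 years.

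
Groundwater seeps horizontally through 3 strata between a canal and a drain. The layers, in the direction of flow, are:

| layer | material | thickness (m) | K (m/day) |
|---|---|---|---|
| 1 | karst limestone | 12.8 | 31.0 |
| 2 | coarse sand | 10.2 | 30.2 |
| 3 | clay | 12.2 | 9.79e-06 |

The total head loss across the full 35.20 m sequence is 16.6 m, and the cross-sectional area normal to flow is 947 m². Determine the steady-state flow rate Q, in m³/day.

0.0126

Flow is perpendicular to layering, so the layers act in series and the equivalent K is the thickness-weighted harmonic mean.
Total thickness L = 12.8 + 10.2 + 12.2 = 35.20 m.
Σ(b_i/K_i) = 12.8/31.0 + 10.2/30.2 + 12.2/9.79e-06 = 1.246e+06 d.
K_eq = L / Σ(b_i/K_i) = 35.20 / 1.246e+06 = 2.825e-05 m/day.
Q = K_eq · A · (Δh/L) = 2.825e-05 × 947 × (16.6/35.20) = 0.01261 m³/day.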